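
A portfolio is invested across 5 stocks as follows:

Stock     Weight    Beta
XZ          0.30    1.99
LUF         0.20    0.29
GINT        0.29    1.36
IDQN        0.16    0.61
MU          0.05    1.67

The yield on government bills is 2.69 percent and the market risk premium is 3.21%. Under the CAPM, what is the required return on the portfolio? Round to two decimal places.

6.64%

β_P = Σ w_i β_i = 0.30×1.99 + 0.20×0.29 + 0.29×1.36 + 0.16×0.61 + 0.05×1.67 = 1.2305
E(R_P) = R_f + β_P × MRP = 2.69% + 1.2305 × 3.21% = 6.64%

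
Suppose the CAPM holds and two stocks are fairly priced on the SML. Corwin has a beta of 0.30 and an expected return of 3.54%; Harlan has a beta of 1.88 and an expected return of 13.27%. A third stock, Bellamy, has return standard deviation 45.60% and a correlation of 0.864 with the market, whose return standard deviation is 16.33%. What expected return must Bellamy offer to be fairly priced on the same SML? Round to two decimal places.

MRP = (13.27% − 3.54%) / (1.88 − 0.30) = 6.1582%
R_f = 3.54% − 0.30 × 6.1582% = 1.6925%
β_Bellamy = ρ·σ_i/σ_m = 0.864 × 45.60 / 16.33 = 2.4126
E(R_Bellamy) = R_f + β × MRP = 1.6925% + 2.4126 × 6.1582% = 16.55%

16.55%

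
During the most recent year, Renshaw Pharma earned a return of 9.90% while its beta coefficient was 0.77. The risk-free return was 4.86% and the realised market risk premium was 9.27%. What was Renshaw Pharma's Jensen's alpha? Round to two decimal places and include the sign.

CAPM benchmark = R_f + β(R_m − R_f) = 4.86% + 0.77 × 9.27% = 11.9979%
α = actual − benchmark = 9.90% − 11.9979% = -2.10%

-2.10%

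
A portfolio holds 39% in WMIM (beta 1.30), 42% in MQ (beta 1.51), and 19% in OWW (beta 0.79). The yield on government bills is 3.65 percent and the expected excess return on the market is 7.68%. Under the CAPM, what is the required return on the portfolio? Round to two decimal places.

β_P = Σ w_i β_i = 0.39×1.30 + 0.42×1.51 + 0.19×0.79 = 1.2913
E(R_P) = R_f + β_P × MRP = 3.65% + 1.2913 × 7.68% = 13.57%

13.57%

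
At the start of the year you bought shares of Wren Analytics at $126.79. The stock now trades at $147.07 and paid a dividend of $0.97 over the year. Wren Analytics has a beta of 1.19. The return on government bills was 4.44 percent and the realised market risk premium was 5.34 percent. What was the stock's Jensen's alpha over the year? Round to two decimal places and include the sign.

+5.97%

Realised HPR = (P1 + D1 − P0) / P0 = (147.07 + 0.97 − 126.79) / 126.79 = 21.25 / 126.79 = 16.7600%
CAPM required = R_f + β·MRP = 4.44% + 1.19 × 5.34% = 10.7946%
α = realised − required = 16.7600% − 10.7946% = +5.97%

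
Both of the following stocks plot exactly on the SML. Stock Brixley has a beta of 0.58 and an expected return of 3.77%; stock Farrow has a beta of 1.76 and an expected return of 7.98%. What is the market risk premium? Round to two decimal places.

3.57%

Both satisfy E(R) = R_f + β·MRP, so the slope of the SML is
MRP = (7.98% − 3.77%) / (1.76 − 0.58) = 4.21% / 1.18 = 3.5678%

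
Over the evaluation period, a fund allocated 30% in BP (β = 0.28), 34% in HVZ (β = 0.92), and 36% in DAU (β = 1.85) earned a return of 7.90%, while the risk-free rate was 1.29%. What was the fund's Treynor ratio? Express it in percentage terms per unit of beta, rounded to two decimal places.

β_P = 0.30×0.28 + 0.34×0.92 + 0.36×1.85 = 1.0628
Treynor = (R_P − R_f) / β_P = (7.90% − 1.29%) / 1.0628 = 6.61% / 1.0628 = 6.22%

6.22%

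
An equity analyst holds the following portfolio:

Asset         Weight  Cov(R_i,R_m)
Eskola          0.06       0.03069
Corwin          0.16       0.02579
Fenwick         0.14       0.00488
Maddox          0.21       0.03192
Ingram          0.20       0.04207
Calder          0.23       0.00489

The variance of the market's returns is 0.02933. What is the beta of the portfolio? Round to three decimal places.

β_Eskola = 0.03069 / 0.02933 = 1.0464
β_Corwin = 0.02579 / 0.02933 = 0.8793
β_Fenwick = 0.00488 / 0.02933 = 0.1664
β_Maddox = 0.03192 / 0.02933 = 1.0883
β_Ingram = 0.04207 / 0.02933 = 1.4344
β_Calder = 0.00489 / 0.02933 = 0.1667
β_P = Σ w_i β_i = 0.06×1.0464 + 0.16×0.8793 + 0.14×0.1664 + 0.21×1.0883 + 0.20×1.4344 + 0.23×0.1667 = 0.7805

0.781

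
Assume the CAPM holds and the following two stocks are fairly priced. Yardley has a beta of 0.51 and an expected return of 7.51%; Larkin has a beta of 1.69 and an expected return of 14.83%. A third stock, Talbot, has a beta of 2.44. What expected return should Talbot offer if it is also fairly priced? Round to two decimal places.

19.48%

MRP (SML slope) = (14.83% − 7.51%) / (1.69 − 0.51) = 7.32% / 1.18 = 6.2034%
R_f (intercept) = 7.51% − 0.51 × 6.2034% = 4.3463%
E(R_Talbot) = R_f + β × MRP = 4.3463% + 2.44 × 6.2034% = 19.48%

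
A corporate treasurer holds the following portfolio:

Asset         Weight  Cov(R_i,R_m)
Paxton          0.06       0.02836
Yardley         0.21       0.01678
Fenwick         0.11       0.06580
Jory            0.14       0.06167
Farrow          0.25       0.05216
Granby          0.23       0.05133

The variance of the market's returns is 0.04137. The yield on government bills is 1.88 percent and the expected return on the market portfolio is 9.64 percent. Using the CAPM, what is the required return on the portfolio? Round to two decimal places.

10.50%

β_Paxton = 0.02836 / 0.04137 = 0.6855
β_Yardley = 0.01678 / 0.04137 = 0.4056
β_Fenwick = 0.06580 / 0.04137 = 1.5905
β_Jory = 0.06167 / 0.04137 = 1.4907
β_Farrow = 0.05216 / 0.04137 = 1.2608
β_Granby = 0.05133 / 0.04137 = 1.2408
β_P = Σ w_i β_i = 0.06×0.6855 + 0.21×0.4056 + 0.11×1.5905 + 0.14×1.4907 + 0.25×1.2608 + 0.23×1.2408 = 1.1105
MRP = 9.64% − 1.88% = 7.76%
E(R_P) = R_f + β_P × MRP = 1.88% + 1.1105 × 7.76% = 10.50%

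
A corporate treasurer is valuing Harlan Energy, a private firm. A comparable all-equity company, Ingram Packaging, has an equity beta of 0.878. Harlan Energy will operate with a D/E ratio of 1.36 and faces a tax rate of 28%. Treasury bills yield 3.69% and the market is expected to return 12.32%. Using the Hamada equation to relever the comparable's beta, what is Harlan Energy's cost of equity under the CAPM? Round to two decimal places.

18.69%

β_L = β_U × [1 + (1 − t)(D/E)] = 0.878 × [1 + (1 − 0.28) × 1.36]
    = 0.878 × [1 + 0.72 × 1.36] = 0.878 × 1.9792 = 1.7377
MRP = 12.32% − 3.69% = 8.63%
E(R) = R_f + β_L × MRP = 3.69% + 1.7377 × 8.63% = 18.69%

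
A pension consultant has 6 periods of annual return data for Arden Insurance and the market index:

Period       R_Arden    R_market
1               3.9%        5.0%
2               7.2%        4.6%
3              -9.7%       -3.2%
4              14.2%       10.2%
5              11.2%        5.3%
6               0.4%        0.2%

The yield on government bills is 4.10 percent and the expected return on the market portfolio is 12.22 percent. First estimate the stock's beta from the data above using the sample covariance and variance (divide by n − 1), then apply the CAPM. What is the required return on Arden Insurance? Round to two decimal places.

18.33%

Mean R_i = (3.9 + 7.2 − 9.7 + 14.2 + 11.2 + 0.4) / 6 = 4.5333%
Mean R_m = (5.0 + 4.6 − 3.2 + 10.2 + 5.3 + 0.2) / 6 = 3.6833%
Σ(R_i − R̄_i)(R_m − R̄_m) = 187.7533  ⇒  Cov = 187.7533 / 5 = 37.5507
Σ(R_m − R̄_m)² = 107.1683  ⇒  Var(R_m) = 107.1683 / 5 = 21.4337
β = Cov / Var(R_m) = 37.5507 / 21.4337 = 1.7519
MRP = 12.22% − 4.10% = 8.12%
E(R) = R_f + β × MRP = 4.10% + 1.7519 × 8.12% = 18.33%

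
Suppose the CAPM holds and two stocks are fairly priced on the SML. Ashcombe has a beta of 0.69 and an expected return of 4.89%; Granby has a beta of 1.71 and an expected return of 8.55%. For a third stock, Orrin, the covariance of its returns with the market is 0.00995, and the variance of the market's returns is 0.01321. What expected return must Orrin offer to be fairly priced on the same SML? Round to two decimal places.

MRP = (8.55% − 4.89%) / (1.71 − 0.69) = 3.5882%
R_f = 4.89% − 0.69 × 3.5882% = 2.4141%
β_Orrin = Cov / Var(R_m) = 0.00995 / 0.01321 = 0.7532
E(R_Orrin) = R_f + β × MRP = 2.4141% + 0.7532 × 3.5882% = 5.12%

5.12%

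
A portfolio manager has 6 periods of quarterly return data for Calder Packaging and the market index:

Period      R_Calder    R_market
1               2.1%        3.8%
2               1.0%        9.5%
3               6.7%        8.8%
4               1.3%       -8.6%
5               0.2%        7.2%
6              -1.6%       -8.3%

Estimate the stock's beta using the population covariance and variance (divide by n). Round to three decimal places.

Mean R_i = (2.1 + 1.0 + 6.7 + 1.3 + 0.2 − 1.6) / 6 = 1.6167%
Mean R_m = (3.8 + 9.5 + 8.8 − 8.6 + 7.2 − 8.3) / 6 = 2.0667%
Σ(R_i − R̄_i)(R_m − R̄_m) = 59.9333  ⇒  Cov = 59.9333 / 6 = 9.9889
Σ(R_m − R̄_m)² = 351.1933  ⇒  Var(R_m) = 351.1933 / 6 = 58.5322
β = Cov / Var(R_m) = 9.9889 / 58.5322 = 0.1707

0.171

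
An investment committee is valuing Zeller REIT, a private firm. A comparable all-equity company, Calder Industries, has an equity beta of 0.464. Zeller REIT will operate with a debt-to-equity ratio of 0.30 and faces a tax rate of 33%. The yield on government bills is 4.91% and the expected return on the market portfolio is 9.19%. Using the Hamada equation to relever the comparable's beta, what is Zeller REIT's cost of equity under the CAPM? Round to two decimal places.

7.30%

β_L = β_U × [1 + (1 − t)(D/E)] = 0.464 × [1 + (1 − 0.33) × 0.30]
    = 0.464 × [1 + 0.67 × 0.30] = 0.464 × 1.2010 = 0.5573
MRP = 9.19% − 4.91% = 4.28%
E(R) = R_f + β_L × MRP = 4.91% + 0.5573 × 4.28% = 7.30%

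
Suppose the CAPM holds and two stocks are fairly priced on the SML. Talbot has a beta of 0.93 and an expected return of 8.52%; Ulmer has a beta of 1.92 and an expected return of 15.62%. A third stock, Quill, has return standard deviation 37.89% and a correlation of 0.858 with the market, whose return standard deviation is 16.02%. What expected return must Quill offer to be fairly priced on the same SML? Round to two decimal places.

16.40%

MRP = (15.62% − 8.52%) / (1.92 − 0.93) = 7.1717%
R_f = 8.52% − 0.93 × 7.1717% = 1.8503%
β_Quill = ρ·σ_i/σ_m = 0.858 × 37.89 / 16.02 = 2.0293
E(R_Quill) = R_f + β × MRP = 1.8503% + 2.0293 × 7.1717% = 16.40%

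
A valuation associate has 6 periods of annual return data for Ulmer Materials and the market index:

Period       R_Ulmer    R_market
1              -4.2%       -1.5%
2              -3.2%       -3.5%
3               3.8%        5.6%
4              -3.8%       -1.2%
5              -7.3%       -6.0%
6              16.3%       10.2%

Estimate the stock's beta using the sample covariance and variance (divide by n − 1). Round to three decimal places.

Mean R_i = (-4.2 − 3.2 + 3.8 − 3.8 − 7.3 + 16.3) / 6 = 0.2667%
Mean R_m = (-1.5 − 3.5 + 5.6 − 1.2 − 6.0 + 10.2) / 6 = 0.6000%
Σ(R_i − R̄_i)(R_m − R̄_m) = 252.4400  ⇒  Cov = 252.4400 / 5 = 50.4880
Σ(R_m − R̄_m)² = 185.1800  ⇒  Var(R_m) = 185.1800 / 5 = 37.0360
β = Cov / Var(R_m) = 50.4880 / 37.0360 = 1.3632

1.363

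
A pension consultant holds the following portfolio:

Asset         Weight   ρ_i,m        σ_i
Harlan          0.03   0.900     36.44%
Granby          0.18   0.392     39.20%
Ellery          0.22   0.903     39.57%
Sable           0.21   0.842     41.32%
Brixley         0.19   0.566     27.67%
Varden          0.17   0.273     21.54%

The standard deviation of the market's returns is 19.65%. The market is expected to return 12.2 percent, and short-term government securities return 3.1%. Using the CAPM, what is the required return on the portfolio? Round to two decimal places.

13.70%

β_Harlan = 0.900 × 36.44% / 19.65% = 1.6690
β_Granby = 0.392 × 39.20% / 19.65% = 0.7820
β_Ellery = 0.903 × 39.57% / 19.65% = 1.8184
β_Sable = 0.842 × 41.32% / 19.65% = 1.7706
β_Brixley = 0.566 × 27.67% / 19.65% = 0.7970
β_Varden = 0.273 × 21.54% / 19.65% = 0.2993
β_P = Σ w_i β_i = 0.03×1.6690 + 0.18×0.7820 + 0.22×1.8184 + 0.21×1.7706 + 0.19×0.7970 + 0.17×0.2993 = 1.1650
MRP = 12.2% − 3.1% = 9.10%
E(R_P) = R_f + β_P × MRP = 3.1% + 1.1650 × 9.1% = 13.70%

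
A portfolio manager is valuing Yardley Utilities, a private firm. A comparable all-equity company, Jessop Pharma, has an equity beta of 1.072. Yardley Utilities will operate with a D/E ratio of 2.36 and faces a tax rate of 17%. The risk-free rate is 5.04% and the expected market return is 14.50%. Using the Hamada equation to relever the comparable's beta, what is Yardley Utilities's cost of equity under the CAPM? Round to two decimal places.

β_L = β_U × [1 + (1 − t)(D/E)] = 1.072 × [1 + (1 − 0.17) × 2.36]
    = 1.072 × [1 + 0.83 × 2.36] = 1.072 × 2.9588 = 3.1718
MRP = 14.50% − 5.04% = 9.46%
E(R) = R_f + β_L × MRP = 5.04% + 3.1718 × 9.46% = 35.05%

35.05%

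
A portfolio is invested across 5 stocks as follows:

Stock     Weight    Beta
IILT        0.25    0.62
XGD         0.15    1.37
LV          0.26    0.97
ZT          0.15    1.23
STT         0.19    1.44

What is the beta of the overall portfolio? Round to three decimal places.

1.071

β_P = Σ w_i β_i = 0.25×0.62 + 0.15×1.37 + 0.26×0.97 + 0.15×1.23 + 0.19×1.44 = 1.0708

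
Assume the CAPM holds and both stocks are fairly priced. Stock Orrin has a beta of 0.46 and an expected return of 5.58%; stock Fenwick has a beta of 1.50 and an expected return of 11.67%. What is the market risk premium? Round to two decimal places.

5.86%

Both satisfy E(R) = R_f + β·MRP, so the slope of the SML is
MRP = (11.67% − 5.58%) / (1.50 − 0.46) = 6.09% / 1.04 = 5.8558%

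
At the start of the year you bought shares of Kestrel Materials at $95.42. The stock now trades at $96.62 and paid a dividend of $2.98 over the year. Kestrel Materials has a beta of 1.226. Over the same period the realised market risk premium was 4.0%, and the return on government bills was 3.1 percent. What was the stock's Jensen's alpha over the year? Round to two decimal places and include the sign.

-3.62%

Realised HPR = (P1 + D1 − P0) / P0 = (96.62 + 2.98 − 95.42) / 95.42 = 4.18 / 95.42 = 4.3806%
CAPM required = R_f + β·MRP = 3.1% + 1.226 × 4.0% = 8.0040%
α = realised − required = 4.3806% − 8.0040% = -3.62%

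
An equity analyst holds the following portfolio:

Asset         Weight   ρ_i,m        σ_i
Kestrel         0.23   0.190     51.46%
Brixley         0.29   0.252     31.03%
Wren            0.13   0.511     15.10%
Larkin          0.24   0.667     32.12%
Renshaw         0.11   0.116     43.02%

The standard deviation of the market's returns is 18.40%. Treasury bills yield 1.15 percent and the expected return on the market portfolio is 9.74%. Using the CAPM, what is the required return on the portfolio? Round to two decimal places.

6.38%

β_Kestrel = 0.190 × 51.46% / 18.40% = 0.5314
β_Brixley = 0.252 × 31.03% / 18.40% = 0.4250
β_Wren = 0.511 × 15.10% / 18.40% = 0.4194
β_Larkin = 0.667 × 32.12% / 18.40% = 1.1644
β_Renshaw = 0.116 × 43.02% / 18.40% = 0.2712
β_P = Σ w_i β_i = 0.23×0.5314 + 0.29×0.4250 + 0.13×0.4194 + 0.24×1.1644 + 0.11×0.2712 = 0.6093
MRP = 9.74% − 1.15% = 8.59%
E(R_P) = R_f + β_P × MRP = 1.15% + 0.6093 × 8.59% = 6.38%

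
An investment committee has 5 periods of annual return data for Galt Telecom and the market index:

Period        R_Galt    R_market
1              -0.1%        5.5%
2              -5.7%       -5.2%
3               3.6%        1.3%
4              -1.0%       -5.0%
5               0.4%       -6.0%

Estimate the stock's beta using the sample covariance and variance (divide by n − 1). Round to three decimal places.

0.304

Mean R_i = (-0.1 − 5.7 + 3.6 − 1.0 + 0.4) / 5 = -0.5600%
Mean R_m = (5.5 − 5.2 + 1.3 − 5.0 − 6.0) / 5 = -1.8800%
Σ(R_i − R̄_i)(R_m − R̄_m) = 31.1060  ⇒  Cov = 31.1060 / 4 = 7.7765
Σ(R_m − R̄_m)² = 102.3080  ⇒  Var(R_m) = 102.3080 / 4 = 25.5770
β = Cov / Var(R_m) = 7.7765 / 25.5770 = 0.3040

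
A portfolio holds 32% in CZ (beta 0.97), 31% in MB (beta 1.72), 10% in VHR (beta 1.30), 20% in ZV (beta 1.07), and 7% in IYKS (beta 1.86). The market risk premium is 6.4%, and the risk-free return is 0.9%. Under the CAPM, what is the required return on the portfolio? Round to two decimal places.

9.33%

β_P = Σ w_i β_i = 0.32×0.97 + 0.31×1.72 + 0.10×1.30 + 0.20×1.07 + 0.07×1.86 = 1.3178
E(R_P) = R_f + β_P × MRP = 0.9% + 1.3178 × 6.4% = 9.33%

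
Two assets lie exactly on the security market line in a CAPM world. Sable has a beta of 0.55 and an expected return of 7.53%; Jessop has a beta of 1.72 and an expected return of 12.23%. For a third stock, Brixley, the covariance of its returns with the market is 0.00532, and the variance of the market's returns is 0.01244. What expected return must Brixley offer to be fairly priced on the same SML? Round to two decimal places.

7.04%

MRP = (12.23% − 7.53%) / (1.72 − 0.55) = 4.0171%
R_f = 7.53% − 0.55 × 4.0171% = 5.3206%
β_Brixley = Cov / Var(R_m) = 0.00532 / 0.01244 = 0.4277
E(R_Brixley) = R_f + β × MRP = 5.3206% + 0.4277 × 4.0171% = 7.04%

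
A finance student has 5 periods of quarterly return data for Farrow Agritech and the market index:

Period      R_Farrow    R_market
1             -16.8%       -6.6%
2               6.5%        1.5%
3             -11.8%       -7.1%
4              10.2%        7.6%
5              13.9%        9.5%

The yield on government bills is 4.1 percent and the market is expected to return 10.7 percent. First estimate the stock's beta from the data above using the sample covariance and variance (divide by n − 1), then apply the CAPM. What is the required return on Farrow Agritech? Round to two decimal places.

15.46%

Mean R_i = (-16.8 + 6.5 − 11.8 + 10.2 + 13.9) / 5 = 0.4000%
Mean R_m = (-6.6 + 1.5 − 7.1 + 7.6 + 9.5) / 5 = 0.9800%
Σ(R_i − R̄_i)(R_m − R̄_m) = 412.0200  ⇒  Cov = 412.0200 / 4 = 103.0050
Σ(R_m − R̄_m)² = 239.4280  ⇒  Var(R_m) = 239.4280 / 4 = 59.8570
β = Cov / Var(R_m) = 103.0050 / 59.8570 = 1.7209
MRP = 10.7% − 4.1% = 6.60%
E(R) = R_f + β × MRP = 4.1% + 1.7209 × 6.6% = 15.46%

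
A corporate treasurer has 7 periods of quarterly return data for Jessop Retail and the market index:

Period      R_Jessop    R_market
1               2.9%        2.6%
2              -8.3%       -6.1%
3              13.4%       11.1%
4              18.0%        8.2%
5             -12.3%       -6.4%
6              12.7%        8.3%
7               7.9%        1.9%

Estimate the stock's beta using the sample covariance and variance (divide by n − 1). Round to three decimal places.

1.562

Mean R_i = (2.9 − 8.3 + 13.4 + 18.0 − 12.3 + 12.7 + 7.9) / 7 = 4.9000%
Mean R_m = (2.6 − 6.1 + 11.1 + 8.2 − 6.4 + 8.3 + 1.9) / 7 = 2.8000%
Σ(R_i − R̄_i)(R_m − R̄_m) = 457.6100  ⇒  Cov = 457.6100 / 6 = 76.2683
Σ(R_m − R̄_m)² = 293.0000  ⇒  Var(R_m) = 293.0000 / 6 = 48.8333
β = Cov / Var(R_m) = 76.2683 / 48.8333 = 1.5618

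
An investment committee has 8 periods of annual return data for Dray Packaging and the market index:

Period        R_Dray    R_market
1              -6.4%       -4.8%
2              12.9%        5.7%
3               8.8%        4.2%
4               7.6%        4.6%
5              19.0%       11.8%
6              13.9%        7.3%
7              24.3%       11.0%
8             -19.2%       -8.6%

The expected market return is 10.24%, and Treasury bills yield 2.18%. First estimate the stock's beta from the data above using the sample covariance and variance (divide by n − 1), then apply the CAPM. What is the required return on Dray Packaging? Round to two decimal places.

17.77%

Mean R_i = (-6.4 + 12.9 + 8.8 + 7.6 + 19.0 + 13.9 + 24.3 − 19.2) / 8 = 7.6125%
Mean R_m = (-4.8 + 5.7 + 4.2 + 4.6 + 11.8 + 7.3 + 11.0 − 8.6) / 8 = 3.9000%
Σ(R_i − R̄_i)(R_m − R̄_m) = 696.7500  ⇒  Cov = 696.7500 / 7 = 99.5357
Σ(R_m − R̄_m)² = 360.1400  ⇒  Var(R_m) = 360.1400 / 7 = 51.4486
β = Cov / Var(R_m) = 99.5357 / 51.4486 = 1.9347
MRP = 10.24% − 2.18% = 8.06%
E(R) = R_f + β × MRP = 2.18% + 1.9347 × 8.06% = 17.77%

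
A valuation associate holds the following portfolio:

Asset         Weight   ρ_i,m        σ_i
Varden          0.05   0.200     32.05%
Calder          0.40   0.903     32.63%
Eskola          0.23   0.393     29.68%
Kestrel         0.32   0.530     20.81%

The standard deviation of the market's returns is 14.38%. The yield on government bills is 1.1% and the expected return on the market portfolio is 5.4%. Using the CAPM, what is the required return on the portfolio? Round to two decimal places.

β_Varden = 0.200 × 32.05% / 14.38% = 0.4458
β_Calder = 0.903 × 32.63% / 14.38% = 2.0490
β_Eskola = 0.393 × 29.68% / 14.38% = 0.8111
β_Kestrel = 0.530 × 20.81% / 14.38% = 0.7670
β_P = Σ w_i β_i = 0.05×0.4458 + 0.40×2.0490 + 0.23×0.8111 + 0.32×0.7670 = 1.2739
MRP = 5.4% − 1.1% = 4.30%
E(R_P) = R_f + β_P × MRP = 1.1% + 1.2739 × 4.3% = 6.58%

6.58%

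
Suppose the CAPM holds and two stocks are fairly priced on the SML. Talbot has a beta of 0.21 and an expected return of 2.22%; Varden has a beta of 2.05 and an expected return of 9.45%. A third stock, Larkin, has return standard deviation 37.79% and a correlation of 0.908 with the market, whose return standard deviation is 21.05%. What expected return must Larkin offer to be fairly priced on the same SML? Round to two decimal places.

7.80%

MRP = (9.45% − 2.22%) / (2.05 − 0.21) = 3.9293%
R_f = 2.22% − 0.21 × 3.9293% = 1.3948%
β_Larkin = ρ·σ_i/σ_m = 0.908 × 37.79 / 21.05 = 1.6301
E(R_Larkin) = R_f + β × MRP = 1.3948% + 1.6301 × 3.9293% = 7.80%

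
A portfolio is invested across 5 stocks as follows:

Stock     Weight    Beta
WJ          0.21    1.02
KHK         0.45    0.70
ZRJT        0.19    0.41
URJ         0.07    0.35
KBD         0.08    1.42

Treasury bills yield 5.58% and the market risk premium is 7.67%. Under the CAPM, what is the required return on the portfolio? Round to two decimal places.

11.30%

β_P = Σ w_i β_i = 0.21×1.02 + 0.45×0.70 + 0.19×0.41 + 0.07×0.35 + 0.08×1.42 = 0.7452
E(R_P) = R_f + β_P × MRP = 5.58% + 0.7452 × 7.67% = 11.30%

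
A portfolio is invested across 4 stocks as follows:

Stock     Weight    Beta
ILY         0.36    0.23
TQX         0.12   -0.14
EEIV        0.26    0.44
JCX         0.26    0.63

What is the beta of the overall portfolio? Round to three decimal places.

β_P = Σ w_i β_i = 0.36×0.23 + 0.12×-0.14 + 0.26×0.44 + 0.26×0.63 = 0.3442

0.344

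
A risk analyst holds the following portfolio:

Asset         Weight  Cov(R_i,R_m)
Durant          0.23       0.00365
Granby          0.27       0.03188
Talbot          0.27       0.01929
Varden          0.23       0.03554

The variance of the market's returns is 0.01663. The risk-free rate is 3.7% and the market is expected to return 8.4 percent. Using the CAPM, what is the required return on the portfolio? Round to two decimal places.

10.15%

β_Durant = 0.00365 / 0.01663 = 0.2195
β_Granby = 0.03188 / 0.01663 = 1.9170
β_Talbot = 0.01929 / 0.01663 = 1.1600
β_Varden = 0.03554 / 0.01663 = 2.1371
β_P = Σ w_i β_i = 0.23×0.2195 + 0.27×1.9170 + 0.27×1.1600 + 0.23×2.1371 = 1.3728
MRP = 8.4% − 3.7% = 4.70%
E(R_P) = R_f + β_P × MRP = 3.7% + 1.3728 × 4.7% = 10.15%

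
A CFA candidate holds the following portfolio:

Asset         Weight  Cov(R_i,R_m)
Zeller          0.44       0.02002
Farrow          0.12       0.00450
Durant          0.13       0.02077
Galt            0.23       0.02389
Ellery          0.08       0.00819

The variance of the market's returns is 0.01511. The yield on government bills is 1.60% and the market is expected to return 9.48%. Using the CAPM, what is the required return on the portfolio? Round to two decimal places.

β_Zeller = 0.02002 / 0.01511 = 1.3250
β_Farrow = 0.00450 / 0.01511 = 0.2978
β_Durant = 0.02077 / 0.01511 = 1.3746
β_Galt = 0.02389 / 0.01511 = 1.5811
β_Ellery = 0.00819 / 0.01511 = 0.5420
β_P = Σ w_i β_i = 0.44×1.3250 + 0.12×0.2978 + 0.13×1.3746 + 0.23×1.5811 + 0.08×0.5420 = 1.2044
MRP = 9.48% − 1.60% = 7.88%
E(R_P) = R_f + β_P × MRP = 1.60% + 1.2044 × 7.88% = 11.09%

11.09%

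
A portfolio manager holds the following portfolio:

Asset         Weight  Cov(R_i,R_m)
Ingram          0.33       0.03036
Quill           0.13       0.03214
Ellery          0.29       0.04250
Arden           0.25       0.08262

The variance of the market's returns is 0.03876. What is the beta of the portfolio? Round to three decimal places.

β_Ingram = 0.03036 / 0.03876 = 0.7833
β_Quill = 0.03214 / 0.03876 = 0.8292
β_Ellery = 0.04250 / 0.03876 = 1.0965
β_Arden = 0.08262 / 0.03876 = 2.1316
β_P = Σ w_i β_i = 0.33×0.7833 + 0.13×0.8292 + 0.29×1.0965 + 0.25×2.1316 = 1.2172

1.217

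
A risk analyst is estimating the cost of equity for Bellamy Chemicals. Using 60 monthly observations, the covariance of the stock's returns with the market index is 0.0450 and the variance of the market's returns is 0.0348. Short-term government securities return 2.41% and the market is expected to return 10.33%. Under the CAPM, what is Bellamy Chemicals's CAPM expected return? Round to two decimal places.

β = Cov(R_i, R_m) / Var(R_m) = 0.0450 / 0.0348 = 1.2931
MRP = 10.33% − 2.41% = 7.92%
E(R) = R_f + β × MRP = 2.41% + 1.2931 × 7.92% = 12.65%

12.65%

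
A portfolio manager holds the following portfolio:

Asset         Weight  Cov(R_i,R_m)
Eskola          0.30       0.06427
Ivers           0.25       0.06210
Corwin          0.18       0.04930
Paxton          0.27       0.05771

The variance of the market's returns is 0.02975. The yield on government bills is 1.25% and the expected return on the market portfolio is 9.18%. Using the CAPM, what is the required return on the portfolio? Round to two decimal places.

17.05%

β_Eskola = 0.06427 / 0.02975 = 2.1603
β_Ivers = 0.06210 / 0.02975 = 2.0874
β_Corwin = 0.04930 / 0.02975 = 1.6571
β_Paxton = 0.05771 / 0.02975 = 1.9398
β_P = Σ w_i β_i = 0.30×2.1603 + 0.25×2.0874 + 0.18×1.6571 + 0.27×1.9398 = 1.9920
MRP = 9.18% − 1.25% = 7.93%
E(R_P) = R_f + β_P × MRP = 1.25% + 1.9920 × 7.93% = 17.05%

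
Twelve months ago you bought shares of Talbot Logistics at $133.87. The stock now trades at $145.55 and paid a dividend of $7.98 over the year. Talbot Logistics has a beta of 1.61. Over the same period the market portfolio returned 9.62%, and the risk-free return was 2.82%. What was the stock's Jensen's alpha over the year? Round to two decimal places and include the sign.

Realised HPR = (P1 + D1 − P0) / P0 = (145.55 + 7.98 − 133.87) / 133.87 = 19.66 / 133.87 = 14.6859%
MRP = 9.62% − 2.82% = 6.80%
CAPM required = R_f + β·MRP = 2.82% + 1.61 × 6.80% = 13.7680%
α = realised − required = 14.6859% − 13.7680% = +0.92%

+0.92%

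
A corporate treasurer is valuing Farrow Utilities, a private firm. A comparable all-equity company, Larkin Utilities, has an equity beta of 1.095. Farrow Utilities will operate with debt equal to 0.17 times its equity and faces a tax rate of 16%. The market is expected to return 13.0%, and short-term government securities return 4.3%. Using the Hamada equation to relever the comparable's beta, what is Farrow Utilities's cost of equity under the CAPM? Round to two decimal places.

15.19%

β_L = β_U × [1 + (1 − t)(D/E)] = 1.095 × [1 + (1 − 0.16) × 0.17]
    = 1.095 × [1 + 0.84 × 0.17] = 1.095 × 1.1428 = 1.2514
MRP = 13.0% − 4.3% = 8.70%
E(R) = R_f + β_L × MRP = 4.3% + 1.2514 × 8.7% = 15.19%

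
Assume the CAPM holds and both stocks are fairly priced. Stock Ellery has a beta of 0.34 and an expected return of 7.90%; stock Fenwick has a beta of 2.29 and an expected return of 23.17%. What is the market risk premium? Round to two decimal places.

Both satisfy E(R) = R_f + β·MRP, so the slope of the SML is
MRP = (23.17% − 7.90%) / (2.29 − 0.34) = 15.27% / 1.95 = 7.8308%

7.83%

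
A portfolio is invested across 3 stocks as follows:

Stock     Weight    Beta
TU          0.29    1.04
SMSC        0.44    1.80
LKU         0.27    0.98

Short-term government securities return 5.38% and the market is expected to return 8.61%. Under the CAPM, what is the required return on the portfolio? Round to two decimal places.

β_P = Σ w_i β_i = 0.29×1.04 + 0.44×1.80 + 0.27×0.98 = 1.3582
MRP = 8.61% − 5.38% = 3.23%
E(R_P) = R_f + β_P × MRP = 5.38% + 1.3582 × 3.23% = 9.77%

9.77%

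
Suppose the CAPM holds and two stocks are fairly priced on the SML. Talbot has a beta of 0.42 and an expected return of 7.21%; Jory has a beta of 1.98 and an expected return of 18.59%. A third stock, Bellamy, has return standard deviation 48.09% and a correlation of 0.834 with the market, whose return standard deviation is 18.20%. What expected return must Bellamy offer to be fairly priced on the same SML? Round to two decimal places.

MRP = (18.59% − 7.21%) / (1.98 − 0.42) = 7.2949%
R_f = 7.21% − 0.42 × 7.2949% = 4.1461%
β_Bellamy = ρ·σ_i/σ_m = 0.834 × 48.09 / 18.20 = 2.2037
E(R_Bellamy) = R_f + β × MRP = 4.1461% + 2.2037 × 7.2949% = 20.22%

20.22%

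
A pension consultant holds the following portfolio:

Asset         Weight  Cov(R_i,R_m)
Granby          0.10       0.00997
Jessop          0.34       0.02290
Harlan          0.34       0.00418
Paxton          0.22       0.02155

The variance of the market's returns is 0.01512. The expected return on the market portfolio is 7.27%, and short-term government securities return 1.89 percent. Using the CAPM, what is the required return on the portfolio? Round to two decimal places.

7.21%

β_Granby = 0.00997 / 0.01512 = 0.6594
β_Jessop = 0.02290 / 0.01512 = 1.5146
β_Harlan = 0.00418 / 0.01512 = 0.2765
β_Paxton = 0.02155 / 0.01512 = 1.4253
β_P = Σ w_i β_i = 0.10×0.6594 + 0.34×1.5146 + 0.34×0.2765 + 0.22×1.4253 = 0.9885
MRP = 7.27% − 1.89% = 5.38%
E(R_P) = R_f + β_P × MRP = 1.89% + 0.9885 × 5.38% = 7.21%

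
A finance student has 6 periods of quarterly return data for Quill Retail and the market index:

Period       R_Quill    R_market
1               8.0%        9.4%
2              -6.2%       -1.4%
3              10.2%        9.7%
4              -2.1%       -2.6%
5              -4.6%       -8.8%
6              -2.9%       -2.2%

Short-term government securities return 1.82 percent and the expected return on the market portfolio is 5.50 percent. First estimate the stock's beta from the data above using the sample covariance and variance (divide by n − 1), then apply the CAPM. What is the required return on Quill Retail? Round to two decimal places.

4.99%

Mean R_i = (8.0 − 6.2 + 10.2 − 2.1 − 4.6 − 2.9) / 6 = 0.4000%
Mean R_m = (9.4 − 1.4 + 9.7 − 2.6 − 8.8 − 2.2) / 6 = 0.6833%
Σ(R_i − R̄_i)(R_m − R̄_m) = 233.5000  ⇒  Cov = 233.5000 / 5 = 46.7000
Σ(R_m − R̄_m)² = 270.6483  ⇒  Var(R_m) = 270.6483 / 5 = 54.1297
β = Cov / Var(R_m) = 46.7000 / 54.1297 = 0.8627
MRP = 5.50% − 1.82% = 3.68%
E(R) = R_f + β × MRP = 1.82% + 0.8627 × 3.68% = 4.99%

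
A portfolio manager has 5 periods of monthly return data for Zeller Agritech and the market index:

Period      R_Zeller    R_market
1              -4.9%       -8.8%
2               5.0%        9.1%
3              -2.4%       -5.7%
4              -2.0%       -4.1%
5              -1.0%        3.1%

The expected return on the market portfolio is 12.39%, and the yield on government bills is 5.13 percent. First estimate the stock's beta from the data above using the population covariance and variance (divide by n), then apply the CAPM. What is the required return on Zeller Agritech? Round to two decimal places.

8.59%

Mean R_i = (-4.9 + 5.0 − 2.4 − 2.0 − 1.0) / 5 = -1.0600%
Mean R_m = (-8.8 + 9.1 − 5.7 − 4.1 + 3.1) / 5 = -1.2800%
Σ(R_i − R̄_i)(R_m − R̄_m) = 100.6160  ⇒  Cov = 100.6160 / 5 = 20.1232
Σ(R_m − R̄_m)² = 210.9680  ⇒  Var(R_m) = 210.9680 / 5 = 42.1936
β = Cov / Var(R_m) = 20.1232 / 42.1936 = 0.4769
MRP = 12.39% − 5.13% = 7.26%
E(R) = R_f + β × MRP = 5.13% + 0.4769 × 7.26% = 8.59%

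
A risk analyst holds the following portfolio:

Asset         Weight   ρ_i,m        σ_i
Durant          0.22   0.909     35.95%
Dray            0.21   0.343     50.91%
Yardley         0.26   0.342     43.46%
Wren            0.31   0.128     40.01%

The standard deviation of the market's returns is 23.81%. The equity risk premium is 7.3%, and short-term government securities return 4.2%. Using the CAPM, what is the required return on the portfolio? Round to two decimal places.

9.20%

β_Durant = 0.909 × 35.95% / 23.81% = 1.3725
β_Dray = 0.343 × 50.91% / 23.81% = 0.7334
β_Yardley = 0.342 × 43.46% / 23.81% = 0.6242
β_Wren = 0.128 × 40.01% / 23.81% = 0.2151
β_P = Σ w_i β_i = 0.22×1.3725 + 0.21×0.7334 + 0.26×0.6242 + 0.31×0.2151 = 0.6849
E(R_P) = R_f + β_P × MRP = 4.2% + 0.6849 × 7.3% = 9.20%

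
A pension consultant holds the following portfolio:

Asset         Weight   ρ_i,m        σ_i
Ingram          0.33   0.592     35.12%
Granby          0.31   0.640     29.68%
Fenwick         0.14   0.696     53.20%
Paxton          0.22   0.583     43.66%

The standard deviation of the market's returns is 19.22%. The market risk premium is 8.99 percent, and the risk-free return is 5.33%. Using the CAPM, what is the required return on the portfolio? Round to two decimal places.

16.34%

β_Ingram = 0.592 × 35.12% / 19.22% = 1.0817
β_Granby = 0.640 × 29.68% / 19.22% = 0.9883
β_Fenwick = 0.696 × 53.20% / 19.22% = 1.9265
β_Paxton = 0.583 × 43.66% / 19.22% = 1.3243
β_P = Σ w_i β_i = 0.33×1.0817 + 0.31×0.9883 + 0.14×1.9265 + 0.22×1.3243 = 1.2244
E(R_P) = R_f + β_P × MRP = 5.33% + 1.2244 × 8.99% = 16.34%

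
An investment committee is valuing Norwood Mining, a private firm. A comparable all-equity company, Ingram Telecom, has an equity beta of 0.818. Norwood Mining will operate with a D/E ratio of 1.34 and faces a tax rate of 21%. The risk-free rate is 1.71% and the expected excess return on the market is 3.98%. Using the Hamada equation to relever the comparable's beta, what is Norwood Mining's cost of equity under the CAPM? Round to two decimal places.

8.41%

β_L = β_U × [1 + (1 − t)(D/E)] = 0.818 × [1 + (1 − 0.21) × 1.34]
    = 0.818 × [1 + 0.79 × 1.34] = 0.818 × 2.0586 = 1.6839
E(R) = R_f + β_L × MRP = 1.71% + 1.6839 × 3.98% = 8.41%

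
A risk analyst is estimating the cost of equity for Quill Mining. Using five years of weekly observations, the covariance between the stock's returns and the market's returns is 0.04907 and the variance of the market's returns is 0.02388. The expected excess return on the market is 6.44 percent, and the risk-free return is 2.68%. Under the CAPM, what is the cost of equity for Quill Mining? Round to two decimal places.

15.91%

β = Cov(R_i, R_m) / Var(R_m) = 0.04907 / 0.02388 = 2.0549
E(R) = R_f + β × MRP = 2.68% + 2.0549 × 6.44% = 15.91%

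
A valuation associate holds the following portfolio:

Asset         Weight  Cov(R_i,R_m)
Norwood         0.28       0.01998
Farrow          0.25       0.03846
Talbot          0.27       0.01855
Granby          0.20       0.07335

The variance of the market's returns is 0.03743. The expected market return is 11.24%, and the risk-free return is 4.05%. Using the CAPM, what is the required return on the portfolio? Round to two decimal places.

β_Norwood = 0.01998 / 0.03743 = 0.5338
β_Farrow = 0.03846 / 0.03743 = 1.0275
β_Talbot = 0.01855 / 0.03743 = 0.4956
β_Granby = 0.07335 / 0.03743 = 1.9597
β_P = Σ w_i β_i = 0.28×0.5338 + 0.25×1.0275 + 0.27×0.4956 + 0.20×1.9597 = 0.9321
MRP = 11.24% − 4.05% = 7.19%
E(R_P) = R_f + β_P × MRP = 4.05% + 0.9321 × 7.19% = 10.75%

10.75%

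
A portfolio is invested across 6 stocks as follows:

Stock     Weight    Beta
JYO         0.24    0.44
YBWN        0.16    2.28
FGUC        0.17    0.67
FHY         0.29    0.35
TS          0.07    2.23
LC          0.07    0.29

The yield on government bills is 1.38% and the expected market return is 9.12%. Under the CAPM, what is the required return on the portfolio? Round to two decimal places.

8.05%

β_P = Σ w_i β_i = 0.24×0.44 + 0.16×2.28 + 0.17×0.67 + 0.29×0.35 + 0.07×2.23 + 0.07×0.29 = 0.8622
MRP = 9.12% − 1.38% = 7.74%
E(R_P) = R_f + β_P × MRP = 1.38% + 0.8622 × 7.74% = 8.05%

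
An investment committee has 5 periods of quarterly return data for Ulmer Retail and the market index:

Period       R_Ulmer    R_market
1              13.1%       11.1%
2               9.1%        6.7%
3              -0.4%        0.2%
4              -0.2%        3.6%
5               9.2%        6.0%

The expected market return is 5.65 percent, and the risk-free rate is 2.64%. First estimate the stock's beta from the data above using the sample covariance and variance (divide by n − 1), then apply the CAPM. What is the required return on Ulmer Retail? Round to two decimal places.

6.86%

Mean R_i = (13.1 + 9.1 − 0.4 − 0.2 + 9.2) / 5 = 6.1600%
Mean R_m = (11.1 + 6.7 + 0.2 + 3.6 + 6.0) / 5 = 5.5200%
Σ(R_i − R̄_i)(R_m − R̄_m) = 90.7640  ⇒  Cov = 90.7640 / 4 = 22.6910
Σ(R_m − R̄_m)² = 64.7480  ⇒  Var(R_m) = 64.7480 / 4 = 16.1870
β = Cov / Var(R_m) = 22.6910 / 16.1870 = 1.4018
MRP = 5.65% − 2.64% = 3.01%
E(R) = R_f + β × MRP = 2.64% + 1.4018 × 3.01% = 6.86%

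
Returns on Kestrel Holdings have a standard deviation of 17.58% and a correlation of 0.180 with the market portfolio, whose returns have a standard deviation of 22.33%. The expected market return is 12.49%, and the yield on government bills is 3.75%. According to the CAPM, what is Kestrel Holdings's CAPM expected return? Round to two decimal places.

β = ρ × σ_i / σ_m = 0.180 × 17.58% / 22.33% = 0.1417
MRP = 12.49% − 3.75% = 8.74%
E(R) = 3.75% + 0.1417 × 8.74% = 4.99%

4.99%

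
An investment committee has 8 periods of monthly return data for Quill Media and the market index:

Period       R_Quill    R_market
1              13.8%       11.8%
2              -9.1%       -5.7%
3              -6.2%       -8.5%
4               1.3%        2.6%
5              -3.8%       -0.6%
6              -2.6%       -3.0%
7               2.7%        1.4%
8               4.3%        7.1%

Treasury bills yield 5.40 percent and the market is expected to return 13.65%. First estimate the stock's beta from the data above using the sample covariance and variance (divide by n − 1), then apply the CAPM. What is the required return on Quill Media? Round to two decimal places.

Mean R_i = (13.8 − 9.1 − 6.2 + 1.3 − 3.8 − 2.6 + 2.7 + 4.3) / 8 = 0.0500%
Mean R_m = (11.8 − 5.7 − 8.5 + 2.6 − 0.6 − 3.0 + 1.4 + 7.1) / 8 = 0.6375%
Σ(R_i − R̄_i)(R_m − R̄_m) = 314.9250  ⇒  Cov = 314.9250 / 7 = 44.9893
Σ(R_m − R̄_m)² = 309.2188  ⇒  Var(R_m) = 309.2188 / 7 = 44.1741
β = Cov / Var(R_m) = 44.9893 / 44.1741 = 1.0185
MRP = 13.65% − 5.40% = 8.25%
E(R) = R_f + β × MRP = 5.40% + 1.0185 × 8.25% = 13.80%

13.80%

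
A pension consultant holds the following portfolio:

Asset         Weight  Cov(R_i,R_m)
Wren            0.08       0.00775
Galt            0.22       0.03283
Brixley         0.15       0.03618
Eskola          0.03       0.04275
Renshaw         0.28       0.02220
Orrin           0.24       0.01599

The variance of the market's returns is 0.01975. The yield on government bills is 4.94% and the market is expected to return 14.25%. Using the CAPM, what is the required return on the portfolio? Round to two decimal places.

β_Wren = 0.00775 / 0.01975 = 0.3924
β_Galt = 0.03283 / 0.01975 = 1.6623
β_Brixley = 0.03618 / 0.01975 = 1.8319
β_Eskola = 0.04275 / 0.01975 = 2.1646
β_Renshaw = 0.02220 / 0.01975 = 1.1241
β_Orrin = 0.01599 / 0.01975 = 0.8096
β_P = Σ w_i β_i = 0.08×0.3924 + 0.22×1.6623 + 0.15×1.8319 + 0.03×2.1646 + 0.28×1.1241 + 0.24×0.8096 = 1.2459
MRP = 14.25% − 4.94% = 9.31%
E(R_P) = R_f + β_P × MRP = 4.94% + 1.2459 × 9.31% = 16.54%

16.54%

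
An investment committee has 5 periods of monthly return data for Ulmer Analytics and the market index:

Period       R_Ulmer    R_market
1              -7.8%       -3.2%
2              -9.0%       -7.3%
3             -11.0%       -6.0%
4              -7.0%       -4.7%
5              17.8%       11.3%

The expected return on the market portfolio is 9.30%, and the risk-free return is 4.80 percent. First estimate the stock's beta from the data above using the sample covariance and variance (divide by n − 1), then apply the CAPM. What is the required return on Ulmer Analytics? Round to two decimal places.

11.79%

Mean R_i = (-7.8 − 9.0 − 11.0 − 7.0 + 17.8) / 5 = -3.4000%
Mean R_m = (-3.2 − 7.3 − 6.0 − 4.7 + 11.3) / 5 = -1.9800%
Σ(R_i − R̄_i)(R_m − R̄_m) = 357.0400  ⇒  Cov = 357.0400 / 4 = 89.2600
Σ(R_m − R̄_m)² = 229.7080  ⇒  Var(R_m) = 229.7080 / 4 = 57.4270
β = Cov / Var(R_m) = 89.2600 / 57.4270 = 1.5543
MRP = 9.30% − 4.80% = 4.50%
E(R) = R_f + β × MRP = 4.80% + 1.5543 × 4.50% = 11.79%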